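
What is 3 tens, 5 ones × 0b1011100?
Convert 3 tens, 5 ones (place-value notation) → 3×10 + 5 = 35 (decimal)
Convert 0b1011100 (binary) → 64 + 16 + 8 + 4 = 92 (decimal)
Compute 35 × 92 = 3220
3220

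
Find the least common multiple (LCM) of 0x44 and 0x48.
Convert 0x44 (hexadecimal) → 4×16 + 4 = 68 (decimal)
Convert 0x48 (hexadecimal) → 4×16 + 8 = 72 (decimal)
Compute lcm(68, 72) = 1224
1224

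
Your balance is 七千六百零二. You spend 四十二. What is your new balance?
Convert 七千六百零二 (Chinese numeral) → 7×1000 + 6×100 + 2 = 7602 (decimal)
Convert 四十二 (Chinese numeral) → 4×10 + 2 = 42 (decimal)
Compute 7602 - 42 = 7560
7560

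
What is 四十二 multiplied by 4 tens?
Convert 四十二 (Chinese numeral) → 4×10 + 2 = 42 (decimal)
Convert 4 tens (place-value notation) → 4×10 = 40 (decimal)
Compute 42 × 40 = 1680
1680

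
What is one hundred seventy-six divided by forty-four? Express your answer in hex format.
Convert one hundred seventy-six (English words) → 1×100 + 76 = 176 (decimal)
Convert forty-four (English words) → 44 (decimal)
Compute 176 ÷ 44 = 4
Convert 4 (decimal) → 0x4 (hexadecimal)
0x4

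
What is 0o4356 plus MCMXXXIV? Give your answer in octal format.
Convert 0o4356 (octal) → 4×512 + 3×64 + 5×8 + 6 = 2286 (decimal)
Convert MCMXXXIV (Roman numeral) → 1000 + 900 + 10 + 10 + 10 + 4 = 1934 (decimal)
Compute 2286 + 1934 = 4220
Convert 4220 (decimal) → 4220 = 1×4096 + 1×64 + 7×8 + 4 → 0o10174 (octal)
0o10174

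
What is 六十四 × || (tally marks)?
Convert 六十四 (Chinese numeral) → 6×10 + 4 = 64 (decimal)
Convert || (tally marks) → 2 (decimal)
Compute 64 × 2 = 128
128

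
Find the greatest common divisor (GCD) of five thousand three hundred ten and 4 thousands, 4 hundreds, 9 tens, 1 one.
Convert five thousand three hundred ten (English words) → 5×1000 + 3×100 + 10 = 5310 (decimal)
Convert 4 thousands, 4 hundreds, 9 tens, 1 one (place-value notation) → 4×1000 + 4×100 + 9×10 + 1 = 4491 (decimal)
Compute gcd(5310, 4491) = 9
9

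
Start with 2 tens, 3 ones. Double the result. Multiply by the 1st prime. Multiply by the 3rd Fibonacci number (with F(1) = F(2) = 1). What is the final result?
Convert 2 tens, 3 ones (place-value notation) → 2×10 + 3 = 23 (decimal)
Start: 23
23 × 2 = 46
Convert the 1st prime (prime index) → 2 (decimal)
46 × 2 = 92
Convert the 3rd Fibonacci number (with F(1) = F(2) = 1) (Fibonacci index) → 1, 1, 2 → 2 (decimal)
92 × 2 = 184
184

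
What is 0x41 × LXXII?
Convert 0x41 (hexadecimal) → 4×16 + 1 = 65 (decimal)
Convert LXXII (Roman numeral) → 50 + 10 + 10 + 1 + 1 = 72 (decimal)
Compute 65 × 72 = 4680
4680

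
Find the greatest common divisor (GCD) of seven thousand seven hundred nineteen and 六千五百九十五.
Convert seven thousand seven hundred nineteen (English words) → 7×1000 + 7×100 + 19 = 7719 (decimal)
Convert 六千五百九十五 (Chinese numeral) → 6×1000 + 5×100 + 9×10 + 5 = 6595 (decimal)
Compute gcd(7719, 6595) = 1
1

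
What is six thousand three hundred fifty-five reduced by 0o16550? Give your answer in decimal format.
Convert six thousand three hundred fifty-five (English words) → 6×1000 + 3×100 + 55 = 6355 (decimal)
Convert 0o16550 (octal) → 1×4096 + 6×512 + 5×64 + 5×8 = 7528 (decimal)
Compute 6355 - 7528 = -1173
-1173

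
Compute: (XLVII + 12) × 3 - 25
Convert XLVII (Roman numeral) → 40 + 5 + 1 + 1 = 47 (decimal)
Expression in decimal: (47 + 12) × 3 - 25
Parentheses first: 47 + 12 = 59
Multiply: 59 × 3 = 177
Subtract: 177 - 25 = 152
152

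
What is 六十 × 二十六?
Convert 六十 (Chinese numeral) → 6×10 = 60 (decimal)
Convert 二十六 (Chinese numeral) → 2×10 + 6 = 26 (decimal)
Compute 60 × 26 = 1560
1560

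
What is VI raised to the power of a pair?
Convert VI (Roman numeral) → 5 + 1 = 6 (decimal)
Convert a pair (colloquial) → 2 (decimal)
Compute 6 ^ 2 = 36
36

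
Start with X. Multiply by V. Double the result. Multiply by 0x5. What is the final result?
Convert X (Roman numeral) → 10 (decimal)
Start: 10
Convert V (Roman numeral) → 5 (decimal)
10 × 5 = 50
50 × 2 = 100
Convert 0x5 (hexadecimal) → 5 (decimal)
100 × 5 = 500
500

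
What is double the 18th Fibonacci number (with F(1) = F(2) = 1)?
The 18th Fibonacci number (with F(1) = F(2) = 1) = 2584
Compute 2584 × 2 = 5168
5168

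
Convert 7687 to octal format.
Convert 7687 (decimal) → 7687 = 1×4096 + 7×512 + 7 → 0o17007 (octal)
0o17007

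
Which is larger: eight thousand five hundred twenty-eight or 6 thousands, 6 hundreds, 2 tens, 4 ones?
Convert eight thousand five hundred twenty-eight (English words) → 8×1000 + 5×100 + 28 = 8528 (decimal)
Convert 6 thousands, 6 hundreds, 2 tens, 4 ones (place-value notation) → 6×1000 + 6×100 + 2×10 + 4 = 6624 (decimal)
Compare 8528 vs 6624: larger = 8528
8528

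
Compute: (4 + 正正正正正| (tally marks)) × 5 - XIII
Convert 正正正正正| (tally marks) → 5 + 5 + 5 + 5 + 5 + 1 = 26 (decimal)
Convert XIII (Roman numeral) → 10 + 1 + 1 + 1 = 13 (decimal)
Expression in decimal: (4 + 26) × 5 - 13
Parentheses first: 4 + 26 = 30
Multiply: 30 × 5 = 150
Subtract: 150 - 13 = 137
137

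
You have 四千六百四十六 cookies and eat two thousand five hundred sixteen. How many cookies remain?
Convert 四千六百四十六 (Chinese numeral) → 4×1000 + 6×100 + 4×10 + 6 = 4646 (decimal)
Convert two thousand five hundred sixteen (English words) → 2×1000 + 5×100 + 16 = 2516 (decimal)
Compute 4646 - 2516 = 2130
2130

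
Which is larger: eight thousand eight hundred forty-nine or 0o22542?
Convert eight thousand eight hundred forty-nine (English words) → 8×1000 + 8×100 + 49 = 8849 (decimal)
Convert 0o22542 (octal) → 2×4096 + 2×512 + 5×64 + 4×8 + 2 = 9570 (decimal)
Compare 8849 vs 9570: larger = 9570
9570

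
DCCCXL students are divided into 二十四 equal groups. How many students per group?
Convert DCCCXL (Roman numeral) → 500 + 100 + 100 + 100 + 40 = 840 (decimal)
Convert 二十四 (Chinese numeral) → 2×10 + 4 = 24 (decimal)
Compute 840 ÷ 24 = 35
35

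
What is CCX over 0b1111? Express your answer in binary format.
Convert CCX (Roman numeral) → 100 + 100 + 10 = 210 (decimal)
Convert 0b1111 (binary) → 8 + 4 + 2 + 1 = 15 (decimal)
Compute 210 ÷ 15 = 14
Convert 14 (decimal) → 14 = 8 + 4 + 2 → 0b1110 (binary)
0b1110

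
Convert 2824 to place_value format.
Convert 2824 (decimal) → 2824 = 2×1000 + 8×100 + 2×10 + 4 → 2 thousands, 8 hundreds, 2 tens, 4 ones (place-value notation)
2 thousands, 8 hundreds, 2 tens, 4 ones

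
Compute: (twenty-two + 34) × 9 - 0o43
Convert twenty-two (English words) → 22 (decimal)
Convert 0o43 (octal) → 4×8 + 3 = 35 (decimal)
Expression in decimal: (22 + 34) × 9 - 35
Parentheses first: 22 + 34 = 56
Multiply: 56 × 9 = 504
Subtract: 504 - 35 = 469
469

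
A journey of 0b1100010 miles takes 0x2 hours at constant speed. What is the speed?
Convert 0b1100010 (binary) → 64 + 32 + 2 = 98 (decimal)
Convert 0x2 (hexadecimal) → 2 (decimal)
Compute 98 ÷ 2 = 49
49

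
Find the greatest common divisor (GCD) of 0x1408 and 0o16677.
Convert 0x1408 (hexadecimal) → 1×4096 + 4×256 + 8 = 5128 (decimal)
Convert 0o16677 (octal) → 1×4096 + 6×512 + 6×64 + 7×8 + 7 = 7615 (decimal)
Compute gcd(5128, 7615) = 1
1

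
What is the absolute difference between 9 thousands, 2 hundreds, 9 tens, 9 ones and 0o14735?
Convert 9 thousands, 2 hundreds, 9 tens, 9 ones (place-value notation) → 9×1000 + 2×100 + 9×10 + 9 = 9299 (decimal)
Convert 0o14735 (octal) → 1×4096 + 4×512 + 7×64 + 3×8 + 5 = 6621 (decimal)
Compute |9299 - 6621| = 2678
2678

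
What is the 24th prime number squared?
The 24th prime number = 89
Compute 89² = 89 × 89 = 7921
7921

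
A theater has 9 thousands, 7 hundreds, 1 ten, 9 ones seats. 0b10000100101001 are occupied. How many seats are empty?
Convert 9 thousands, 7 hundreds, 1 ten, 9 ones (place-value notation) → 9×1000 + 7×100 + 1×10 + 9 = 9719 (decimal)
Convert 0b10000100101001 (binary) → 8192 + 256 + 32 + 8 + 1 = 8489 (decimal)
Compute 9719 - 8489 = 1230
1230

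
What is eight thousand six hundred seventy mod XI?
Convert eight thousand six hundred seventy (English words) → 8×1000 + 6×100 + 70 = 8670 (decimal)
Convert XI (Roman numeral) → 10 + 1 = 11 (decimal)
Compute 8670 mod 11 = 2
2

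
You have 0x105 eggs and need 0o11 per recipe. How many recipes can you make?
Convert 0x105 (hexadecimal) → 1×256 + 5 = 261 (decimal)
Convert 0o11 (octal) → 1×8 + 1 = 9 (decimal)
Compute 261 ÷ 9 = 29
29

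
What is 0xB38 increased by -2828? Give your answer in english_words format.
Convert 0xB38 (hexadecimal) → 11×256 + 3×16 + 8 = 2872 (decimal)
Compute 2872 + -2828 = 44
Convert 44 (decimal) → forty-four (English words)
forty-four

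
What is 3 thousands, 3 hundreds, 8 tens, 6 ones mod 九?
Convert 3 thousands, 3 hundreds, 8 tens, 6 ones (place-value notation) → 3×1000 + 3×100 + 8×10 + 6 = 3386 (decimal)
Convert 九 (Chinese numeral) → 9 (decimal)
Compute 3386 mod 9 = 2
2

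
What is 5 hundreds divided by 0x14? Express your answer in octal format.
Convert 5 hundreds (place-value notation) → 5×100 = 500 (decimal)
Convert 0x14 (hexadecimal) → 1×16 + 4 = 20 (decimal)
Compute 500 ÷ 20 = 25
Convert 25 (decimal) → 25 = 3×8 + 1 → 0o31 (octal)
0o31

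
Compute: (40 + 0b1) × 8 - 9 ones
Convert 0b1 (binary) → 1 (decimal)
Convert 9 ones (place-value notation) → 9 (decimal)
Expression in decimal: (40 + 1) × 8 - 9
Parentheses first: 40 + 1 = 41
Multiply: 41 × 8 = 328
Subtract: 328 - 9 = 319
319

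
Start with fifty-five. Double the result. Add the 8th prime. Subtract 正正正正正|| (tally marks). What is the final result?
Convert fifty-five (English words) → 55 (decimal)
Start: 55
55 × 2 = 110
Convert the 8th prime (prime index) → 19 (decimal)
110 + 19 = 129
Convert 正正正正正|| (tally marks) → 5 + 5 + 5 + 5 + 5 + 2 = 27 (decimal)
129 - 27 = 102
102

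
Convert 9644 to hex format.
Convert 9644 (decimal) → 9644 = 2×4096 + 5×256 + 10×16 + 12 → 0x25AC (hexadecimal)
0x25AC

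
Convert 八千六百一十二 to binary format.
Convert 八千六百一十二 (Chinese numeral) → 8×1000 + 6×100 + 1×10 + 2 = 8612 (decimal)
Convert 8612 (decimal) → 8612 = 8192 + 256 + 128 + 32 + 4 → 0b10000110100100 (binary)
0b10000110100100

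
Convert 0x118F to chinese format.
Convert 0x118F (hexadecimal) → 1×4096 + 1×256 + 8×16 + 15 = 4495 (decimal)
Convert 4495 (decimal) → 4495 = 4×1000 + 4×100 + 9×10 + 5 → 四千四百九十五 (Chinese numeral)
四千四百九十五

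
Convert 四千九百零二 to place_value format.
Convert 四千九百零二 (Chinese numeral) → 4×1000 + 9×100 + 2 = 4902 (decimal)
Convert 4902 (decimal) → 4902 = 4×1000 + 9×100 + 2 → 4 thousands, 9 hundreds, 2 ones (place-value notation)
4 thousands, 9 hundreds, 2 ones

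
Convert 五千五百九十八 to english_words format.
Convert 五千五百九十八 (Chinese numeral) → 5×1000 + 5×100 + 9×10 + 8 = 5598 (decimal)
Convert 5598 (decimal) → 5598 = 5×1000 + 5×100 + 98 → five thousand five hundred ninety-eight (English words)
five thousand five hundred ninety-eight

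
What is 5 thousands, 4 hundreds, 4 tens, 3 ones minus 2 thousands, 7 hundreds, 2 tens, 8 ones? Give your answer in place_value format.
Convert 5 thousands, 4 hundreds, 4 tens, 3 ones (place-value notation) → 5×1000 + 4×100 + 4×10 + 3 = 5443 (decimal)
Convert 2 thousands, 7 hundreds, 2 tens, 8 ones (place-value notation) → 2×1000 + 7×100 + 2×10 + 8 = 2728 (decimal)
Compute 5443 - 2728 = 2715
Convert 2715 (decimal) → 2715 = 2×1000 + 7×100 + 1×10 + 5 → 2 thousands, 7 hundreds, 1 ten, 5 ones (place-value notation)
2 thousands, 7 hundreds, 1 ten, 5 ones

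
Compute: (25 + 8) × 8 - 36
Parentheses first: 25 + 8 = 33
Multiply: 33 × 8 = 264
Subtract: 264 - 36 = 228
228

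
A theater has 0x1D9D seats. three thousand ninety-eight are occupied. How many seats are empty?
Convert 0x1D9D (hexadecimal) → 1×4096 + 13×256 + 9×16 + 13 = 7581 (decimal)
Convert three thousand ninety-eight (English words) → 3×1000 + 98 = 3098 (decimal)
Compute 7581 - 3098 = 4483
4483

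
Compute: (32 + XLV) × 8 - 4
Convert XLV (Roman numeral) → 40 + 5 = 45 (decimal)
Expression in decimal: (32 + 45) × 8 - 4
Parentheses first: 32 + 45 = 77
Multiply: 77 × 8 = 616
Subtract: 616 - 4 = 612
612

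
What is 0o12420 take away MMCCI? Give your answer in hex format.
Convert 0o12420 (octal) → 1×4096 + 2×512 + 4×64 + 2×8 = 5392 (decimal)
Convert MMCCI (Roman numeral) → 1000 + 1000 + 100 + 100 + 1 = 2201 (decimal)
Compute 5392 - 2201 = 3191
Convert 3191 (decimal) → 3191 = 12×256 + 7×16 + 7 → 0xC77 (hexadecimal)
0xC77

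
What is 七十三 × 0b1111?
Convert 七十三 (Chinese numeral) → 7×10 + 3 = 73 (decimal)
Convert 0b1111 (binary) → 8 + 4 + 2 + 1 = 15 (decimal)
Compute 73 × 15 = 1095
1095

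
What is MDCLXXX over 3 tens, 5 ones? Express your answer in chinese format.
Convert MDCLXXX (Roman numeral) → 1000 + 500 + 100 + 50 + 10 + 10 + 10 = 1680 (decimal)
Convert 3 tens, 5 ones (place-value notation) → 3×10 + 5 = 35 (decimal)
Compute 1680 ÷ 35 = 48
Convert 48 (decimal) → 48 = 4×10 + 8 → 四十八 (Chinese numeral)
四十八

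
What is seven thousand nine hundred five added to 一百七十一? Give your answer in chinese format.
Convert seven thousand nine hundred five (English words) → 7×1000 + 9×100 + 5 = 7905 (decimal)
Convert 一百七十一 (Chinese numeral) → 1×100 + 7×10 + 1 = 171 (decimal)
Compute 7905 + 171 = 8076
Convert 8076 (decimal) → 8076 = 8×1000 + 7×10 + 6 → 八千零七十六 (Chinese numeral)
八千零七十六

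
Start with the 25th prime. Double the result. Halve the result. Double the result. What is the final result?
Convert the 25th prime (prime index) → 97 (decimal)
Start: 97
97 × 2 = 194
194 ÷ 2 = 97
97 × 2 = 194
194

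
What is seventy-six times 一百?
Convert seventy-six (English words) → 76 (decimal)
Convert 一百 (Chinese numeral) → 1×100 = 100 (decimal)
Compute 76 × 100 = 7600
7600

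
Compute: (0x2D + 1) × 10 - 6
Convert 0x2D (hexadecimal) → 2×16 + 13 = 45 (decimal)
Expression in decimal: (45 + 1) × 10 - 6
Parentheses first: 45 + 1 = 46
Multiply: 46 × 10 = 460
Subtract: 460 - 6 = 454
454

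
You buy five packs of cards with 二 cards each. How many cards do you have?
Convert 二 (Chinese numeral) → 2 (decimal)
Convert five (English words) → 5 (decimal)
Compute 2 × 5 = 10
10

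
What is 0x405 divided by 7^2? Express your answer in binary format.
Convert 0x405 (hexadecimal) → 4×256 + 5 = 1029 (decimal)
Convert 7^2 (power) → 49 (decimal)
Compute 1029 ÷ 49 = 21
Convert 21 (decimal) → 21 = 16 + 4 + 1 → 0b10101 (binary)
0b10101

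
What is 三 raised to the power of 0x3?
Convert 三 (Chinese numeral) → 3 (decimal)
Convert 0x3 (hexadecimal) → 3 (decimal)
Compute 3 ^ 3 = 27
27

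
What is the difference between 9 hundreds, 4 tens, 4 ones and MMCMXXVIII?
Convert 9 hundreds, 4 tens, 4 ones (place-value notation) → 9×100 + 4×10 + 4 = 944 (decimal)
Convert MMCMXXVIII (Roman numeral) → 1000 + 1000 + 900 + 10 + 10 + 5 + 1 + 1 + 1 = 2928 (decimal)
Difference: |944 - 2928| = 1984
1984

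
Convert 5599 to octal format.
Convert 5599 (decimal) → 5599 = 1×4096 + 2×512 + 7×64 + 3×8 + 7 → 0o12737 (octal)
0o12737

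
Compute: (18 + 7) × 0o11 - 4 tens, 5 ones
Convert 0o11 (octal) → 1×8 + 1 = 9 (decimal)
Convert 4 tens, 5 ones (place-value notation) → 4×10 + 5 = 45 (decimal)
Expression in decimal: (18 + 7) × 9 - 45
Parentheses first: 18 + 7 = 25
Multiply: 25 × 9 = 225
Subtract: 225 - 45 = 180
180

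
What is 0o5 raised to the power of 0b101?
Convert 0o5 (octal) → 5 (decimal)
Convert 0b101 (binary) → 4 + 1 = 5 (decimal)
Compute 5 ^ 5 = 3125
3125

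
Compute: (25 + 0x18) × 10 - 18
Convert 0x18 (hexadecimal) → 1×16 + 8 = 24 (decimal)
Expression in decimal: (25 + 24) × 10 - 18
Parentheses first: 25 + 24 = 49
Multiply: 49 × 10 = 490
Subtract: 490 - 18 = 472
472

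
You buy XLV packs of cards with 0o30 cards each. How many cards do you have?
Convert 0o30 (octal) → 3×8 = 24 (decimal)
Convert XLV (Roman numeral) → 40 + 5 = 45 (decimal)
Compute 24 × 45 = 1080
1080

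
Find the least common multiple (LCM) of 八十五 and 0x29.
Convert 八十五 (Chinese numeral) → 8×10 + 5 = 85 (decimal)
Convert 0x29 (hexadecimal) → 2×16 + 9 = 41 (decimal)
Compute lcm(85, 41) = 3485
3485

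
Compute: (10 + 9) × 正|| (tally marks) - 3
Convert 正|| (tally marks) → 5 + 2 = 7 (decimal)
Expression in decimal: (10 + 9) × 7 - 3
Parentheses first: 10 + 9 = 19
Multiply: 19 × 7 = 133
Subtract: 133 - 3 = 130
130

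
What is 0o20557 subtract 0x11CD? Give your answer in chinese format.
Convert 0o20557 (octal) → 2×4096 + 5×64 + 5×8 + 7 = 8559 (decimal)
Convert 0x11CD (hexadecimal) → 1×4096 + 1×256 + 12×16 + 13 = 4557 (decimal)
Compute 8559 - 4557 = 4002
Convert 4002 (decimal) → 4002 = 4×1000 + 2 → 四千零二 (Chinese numeral)
四千零二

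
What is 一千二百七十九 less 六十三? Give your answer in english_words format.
Convert 一千二百七十九 (Chinese numeral) → 1×1000 + 2×100 + 7×10 + 9 = 1279 (decimal)
Convert 六十三 (Chinese numeral) → 6×10 + 3 = 63 (decimal)
Compute 1279 - 63 = 1216
Convert 1216 (decimal) → 1216 = 1×1000 + 2×100 + 16 → one thousand two hundred sixteen (English words)
one thousand two hundred sixteen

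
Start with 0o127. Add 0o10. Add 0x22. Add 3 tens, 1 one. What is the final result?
Convert 0o127 (octal) → 1×64 + 2×8 + 7 = 87 (decimal)
Start: 87
Convert 0o10 (octal) → 1×8 = 8 (decimal)
87 + 8 = 95
Convert 0x22 (hexadecimal) → 2×16 + 2 = 34 (decimal)
95 + 34 = 129
Convert 3 tens, 1 one (place-value notation) → 3×10 + 1 = 31 (decimal)
129 + 31 = 160
160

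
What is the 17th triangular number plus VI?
The 17th triangular number = 17×18/2 = 153
Convert VI (Roman numeral) → 5 + 1 = 6 (decimal)
Compute 153 + 6 = 159
159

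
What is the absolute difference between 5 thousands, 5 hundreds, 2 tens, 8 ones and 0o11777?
Convert 5 thousands, 5 hundreds, 2 tens, 8 ones (place-value notation) → 5×1000 + 5×100 + 2×10 + 8 = 5528 (decimal)
Convert 0o11777 (octal) → 1×4096 + 1×512 + 7×64 + 7×8 + 7 = 5119 (decimal)
Compute |5528 - 5119| = 409
409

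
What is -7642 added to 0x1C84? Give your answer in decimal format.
Convert 0x1C84 (hexadecimal) → 1×4096 + 12×256 + 8×16 + 4 = 7300 (decimal)
Compute -7642 + 7300 = -342
-342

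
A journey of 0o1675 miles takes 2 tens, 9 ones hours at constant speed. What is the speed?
Convert 0o1675 (octal) → 1×512 + 6×64 + 7×8 + 5 = 957 (decimal)
Convert 2 tens, 9 ones (place-value notation) → 2×10 + 9 = 29 (decimal)
Compute 957 ÷ 29 = 33
33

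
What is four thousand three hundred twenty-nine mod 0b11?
Convert four thousand three hundred twenty-nine (English words) → 4×1000 + 3×100 + 29 = 4329 (decimal)
Convert 0b11 (binary) → 2 + 1 = 3 (decimal)
Compute 4329 mod 3 = 0
0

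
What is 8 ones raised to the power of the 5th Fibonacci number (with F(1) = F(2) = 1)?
Convert 8 ones (place-value notation) → 8 (decimal)
Convert the 5th Fibonacci number (with F(1) = F(2) = 1) (Fibonacci index) → 1, 1, 2, 3, 5 → 5 (decimal)
Compute 8 ^ 5 = 32768
32768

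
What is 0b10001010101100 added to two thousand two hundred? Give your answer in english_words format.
Convert 0b10001010101100 (binary) → 8192 + 512 + 128 + 32 + 8 + 4 = 8876 (decimal)
Convert two thousand two hundred (English words) → 2×1000 + 2×100 = 2200 (decimal)
Compute 8876 + 2200 = 11076
Convert 11076 (decimal) → 11076 = 11×1000 + 76 → eleven thousand seventy-six (English words)
eleven thousand seventy-six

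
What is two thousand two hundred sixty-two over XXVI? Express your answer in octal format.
Convert two thousand two hundred sixty-two (English words) → 2×1000 + 2×100 + 62 = 2262 (decimal)
Convert XXVI (Roman numeral) → 10 + 10 + 5 + 1 = 26 (decimal)
Compute 2262 ÷ 26 = 87
Convert 87 (decimal) → 87 = 1×64 + 2×8 + 7 → 0o127 (octal)
0o127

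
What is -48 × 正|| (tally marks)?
Convert 正|| (tally marks) → 5 + 2 = 7 (decimal)
Compute -48 × 7 = -336
-336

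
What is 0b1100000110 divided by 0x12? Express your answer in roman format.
Convert 0b1100000110 (binary) → 512 + 256 + 4 + 2 = 774 (decimal)
Convert 0x12 (hexadecimal) → 1×16 + 2 = 18 (decimal)
Compute 774 ÷ 18 = 43
Convert 43 (decimal) → 43 = 40 + 1 + 1 + 1 → XLIII (Roman numeral)
XLIII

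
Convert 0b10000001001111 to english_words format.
Convert 0b10000001001111 (binary) → 8192 + 64 + 8 + 4 + 2 + 1 = 8271 (decimal)
Convert 8271 (decimal) → 8271 = 8×1000 + 2×100 + 71 → eight thousand two hundred seventy-one (English words)
eight thousand two hundred seventy-one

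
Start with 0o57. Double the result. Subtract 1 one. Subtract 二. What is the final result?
Convert 0o57 (octal) → 5×8 + 7 = 47 (decimal)
Start: 47
47 × 2 = 94
Convert 1 one (place-value notation) → 1 (decimal)
94 - 1 = 93
Convert 二 (Chinese numeral) → 2 (decimal)
93 - 2 = 91
91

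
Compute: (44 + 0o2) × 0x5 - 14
Convert 0o2 (octal) → 2 (decimal)
Convert 0x5 (hexadecimal) → 5 (decimal)
Expression in decimal: (44 + 2) × 5 - 14
Parentheses first: 44 + 2 = 46
Multiply: 46 × 5 = 230
Subtract: 230 - 14 = 216
216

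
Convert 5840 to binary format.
Convert 5840 (decimal) → 5840 = 4096 + 1024 + 512 + 128 + 64 + 16 → 0b1011011010000 (binary)
0b1011011010000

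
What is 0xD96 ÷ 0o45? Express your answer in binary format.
Convert 0xD96 (hexadecimal) → 13×256 + 9×16 + 6 = 3478 (decimal)
Convert 0o45 (octal) → 4×8 + 5 = 37 (decimal)
Compute 3478 ÷ 37 = 94
Convert 94 (decimal) → 94 = 64 + 16 + 8 + 4 + 2 → 0b1011110 (binary)
0b1011110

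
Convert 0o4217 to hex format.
Convert 0o4217 (octal) → 4×512 + 2×64 + 1×8 + 7 = 2191 (decimal)
Convert 2191 (decimal) → 2191 = 8×256 + 8×16 + 15 → 0x88F (hexadecimal)
0x88F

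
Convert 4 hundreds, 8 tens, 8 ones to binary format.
Convert 4 hundreds, 8 tens, 8 ones (place-value notation) → 4×100 + 8×10 + 8 = 488 (decimal)
Convert 488 (decimal) → 488 = 256 + 128 + 64 + 32 + 8 → 0b111101000 (binary)
0b111101000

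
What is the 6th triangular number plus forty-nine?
The 6th triangular number = 6×7/2 = 21
Convert forty-nine (English words) → 49 (decimal)
Compute 21 + 49 = 70
70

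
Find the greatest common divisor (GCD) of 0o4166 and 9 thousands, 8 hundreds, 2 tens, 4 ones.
Convert 0o4166 (octal) → 4×512 + 1×64 + 6×8 + 6 = 2166 (decimal)
Convert 9 thousands, 8 hundreds, 2 tens, 4 ones (place-value notation) → 9×1000 + 8×100 + 2×10 + 4 = 9824 (decimal)
Compute gcd(2166, 9824) = 2
2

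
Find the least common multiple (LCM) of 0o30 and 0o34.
Convert 0o30 (octal) → 3×8 = 24 (decimal)
Convert 0o34 (octal) → 3×8 + 4 = 28 (decimal)
Compute lcm(24, 28) = 168
168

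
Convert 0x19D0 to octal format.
Convert 0x19D0 (hexadecimal) → 1×4096 + 9×256 + 13×16 = 6608 (decimal)
Convert 6608 (decimal) → 6608 = 1×4096 + 4×512 + 7×64 + 2×8 → 0o14720 (octal)
0o14720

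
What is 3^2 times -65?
Convert 3^2 (power) → 9 (decimal)
Compute 9 × -65 = -585
-585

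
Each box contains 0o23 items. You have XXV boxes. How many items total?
Convert 0o23 (octal) → 2×8 + 3 = 19 (decimal)
Convert XXV (Roman numeral) → 10 + 10 + 5 = 25 (decimal)
Compute 19 × 25 = 475
475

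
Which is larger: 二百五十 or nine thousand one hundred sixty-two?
Convert 二百五十 (Chinese numeral) → 2×100 + 5×10 = 250 (decimal)
Convert nine thousand one hundred sixty-two (English words) → 9×1000 + 1×100 + 62 = 9162 (decimal)
Compare 250 vs 9162: larger = 9162
9162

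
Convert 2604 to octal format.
Convert 2604 (decimal) → 2604 = 5×512 + 5×8 + 4 → 0o5054 (octal)
0o5054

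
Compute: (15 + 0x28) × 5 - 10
Convert 0x28 (hexadecimal) → 2×16 + 8 = 40 (decimal)
Expression in decimal: (15 + 40) × 5 - 10
Parentheses first: 15 + 40 = 55
Multiply: 55 × 5 = 275
Subtract: 275 - 10 = 265
265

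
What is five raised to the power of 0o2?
Convert five (English words) → 5 (decimal)
Convert 0o2 (octal) → 2 (decimal)
Compute 5 ^ 2 = 25
25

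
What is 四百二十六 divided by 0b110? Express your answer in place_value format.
Convert 四百二十六 (Chinese numeral) → 4×100 + 2×10 + 6 = 426 (decimal)
Convert 0b110 (binary) → 4 + 2 = 6 (decimal)
Compute 426 ÷ 6 = 71
Convert 71 (decimal) → 71 = 7×10 + 1 → 7 tens, 1 one (place-value notation)
7 tens, 1 one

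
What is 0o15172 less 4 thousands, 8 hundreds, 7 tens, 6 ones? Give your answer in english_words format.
Convert 0o15172 (octal) → 1×4096 + 5×512 + 1×64 + 7×8 + 2 = 6778 (decimal)
Convert 4 thousands, 8 hundreds, 7 tens, 6 ones (place-value notation) → 4×1000 + 8×100 + 7×10 + 6 = 4876 (decimal)
Compute 6778 - 4876 = 1902
Convert 1902 (decimal) → 1902 = 1×1000 + 9×100 + 2 → one thousand nine hundred two (English words)
one thousand nine hundred two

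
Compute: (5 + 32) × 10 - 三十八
Convert 三十八 (Chinese numeral) → 3×10 + 8 = 38 (decimal)
Expression in decimal: (5 + 32) × 10 - 38
Parentheses first: 5 + 32 = 37
Multiply: 37 × 10 = 370
Subtract: 370 - 38 = 332
332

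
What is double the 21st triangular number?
The 21st triangular number = 21×22/2 = 231
Compute 231 × 2 = 462
462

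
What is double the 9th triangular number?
The 9th triangular number = 9×10/2 = 45
Compute 45 × 2 = 90
90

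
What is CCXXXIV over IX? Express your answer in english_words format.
Convert CCXXXIV (Roman numeral) → 100 + 100 + 10 + 10 + 10 + 4 = 234 (decimal)
Convert IX (Roman numeral) → 9 (decimal)
Compute 234 ÷ 9 = 26
Convert 26 (decimal) → twenty-six (English words)
twenty-six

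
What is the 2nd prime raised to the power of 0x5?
Convert the 2nd prime (prime index) → 3 (decimal)
Convert 0x5 (hexadecimal) → 5 (decimal)
Compute 3 ^ 5 = 243
243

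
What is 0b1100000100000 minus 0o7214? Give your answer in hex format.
Convert 0b1100000100000 (binary) → 4096 + 2048 + 32 = 6176 (decimal)
Convert 0o7214 (octal) → 7×512 + 2×64 + 1×8 + 4 = 3724 (decimal)
Compute 6176 - 3724 = 2452
Convert 2452 (decimal) → 2452 = 9×256 + 9×16 + 4 → 0x994 (hexadecimal)
0x994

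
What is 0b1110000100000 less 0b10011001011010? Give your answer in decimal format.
Convert 0b1110000100000 (binary) → 4096 + 2048 + 1024 + 32 = 7200 (decimal)
Convert 0b10011001011010 (binary) → 8192 + 1024 + 512 + 64 + 16 + 8 + 2 = 9818 (decimal)
Compute 7200 - 9818 = -2618
-2618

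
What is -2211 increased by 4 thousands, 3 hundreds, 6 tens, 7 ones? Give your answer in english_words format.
Convert 4 thousands, 3 hundreds, 6 tens, 7 ones (place-value notation) → 4×1000 + 3×100 + 6×10 + 7 = 4367 (decimal)
Compute -2211 + 4367 = 2156
Convert 2156 (decimal) → 2156 = 2×1000 + 1×100 + 56 → two thousand one hundred fifty-six (English words)
two thousand one hundred fifty-six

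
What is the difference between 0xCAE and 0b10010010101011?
Convert 0xCAE (hexadecimal) → 12×256 + 10×16 + 14 = 3246 (decimal)
Convert 0b10010010101011 (binary) → 8192 + 1024 + 128 + 32 + 8 + 2 + 1 = 9387 (decimal)
Difference: |3246 - 9387| = 6141
6141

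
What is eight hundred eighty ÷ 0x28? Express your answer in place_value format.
Convert eight hundred eighty (English words) → 8×100 + 80 = 880 (decimal)
Convert 0x28 (hexadecimal) → 2×16 + 8 = 40 (decimal)
Compute 880 ÷ 40 = 22
Convert 22 (decimal) → 22 = 2×10 + 2 → 2 tens, 2 ones (place-value notation)
2 tens, 2 ones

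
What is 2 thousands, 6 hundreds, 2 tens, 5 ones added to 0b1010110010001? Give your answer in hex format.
Convert 2 thousands, 6 hundreds, 2 tens, 5 ones (place-value notation) → 2×1000 + 6×100 + 2×10 + 5 = 2625 (decimal)
Convert 0b1010110010001 (binary) → 4096 + 1024 + 256 + 128 + 16 + 1 = 5521 (decimal)
Compute 2625 + 5521 = 8146
Convert 8146 (decimal) → 8146 = 1×4096 + 15×256 + 13×16 + 2 → 0x1FD2 (hexadecimal)
0x1FD2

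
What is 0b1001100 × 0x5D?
Convert 0b1001100 (binary) → 64 + 8 + 4 = 76 (decimal)
Convert 0x5D (hexadecimal) → 5×16 + 13 = 93 (decimal)
Compute 76 × 93 = 7068
7068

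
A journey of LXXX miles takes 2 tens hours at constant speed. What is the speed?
Convert LXXX (Roman numeral) → 50 + 10 + 10 + 10 = 80 (decimal)
Convert 2 tens (place-value notation) → 2×10 = 20 (decimal)
Compute 80 ÷ 20 = 4
4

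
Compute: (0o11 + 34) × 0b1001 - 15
Convert 0o11 (octal) → 1×8 + 1 = 9 (decimal)
Convert 0b1001 (binary) → 8 + 1 = 9 (decimal)
Expression in decimal: (9 + 34) × 9 - 15
Parentheses first: 9 + 34 = 43
Multiply: 43 × 9 = 387
Subtract: 387 - 15 = 372
372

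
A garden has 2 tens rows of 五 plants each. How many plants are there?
Convert 五 (Chinese numeral) → 5 (decimal)
Convert 2 tens (place-value notation) → 2×10 = 20 (decimal)
Compute 5 × 20 = 100
100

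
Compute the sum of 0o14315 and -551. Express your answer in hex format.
Convert 0o14315 (octal) → 1×4096 + 4×512 + 3×64 + 1×8 + 5 = 6349 (decimal)
Compute 6349 + -551 = 5798
Convert 5798 (decimal) → 5798 = 1×4096 + 6×256 + 10×16 + 6 → 0x16A6 (hexadecimal)
0x16A6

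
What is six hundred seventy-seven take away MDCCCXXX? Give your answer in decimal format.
Convert six hundred seventy-seven (English words) → 6×100 + 77 = 677 (decimal)
Convert MDCCCXXX (Roman numeral) → 1000 + 500 + 100 + 100 + 100 + 10 + 10 + 10 = 1830 (decimal)
Compute 677 - 1830 = -1153
-1153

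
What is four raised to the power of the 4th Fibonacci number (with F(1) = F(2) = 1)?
Convert four (English words) → 4 (decimal)
Convert the 4th Fibonacci number (with F(1) = F(2) = 1) (Fibonacci index) → 1, 1, 2, 3 → 3 (decimal)
Compute 4 ^ 3 = 64
64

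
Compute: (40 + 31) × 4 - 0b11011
Convert 0b11011 (binary) → 16 + 8 + 2 + 1 = 27 (decimal)
Expression in decimal: (40 + 31) × 4 - 27
Parentheses first: 40 + 31 = 71
Multiply: 71 × 4 = 284
Subtract: 284 - 27 = 257
257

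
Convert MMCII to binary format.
Convert MMCII (Roman numeral) → 1000 + 1000 + 100 + 1 + 1 = 2102 (decimal)
Convert 2102 (decimal) → 2102 = 2048 + 32 + 16 + 4 + 2 → 0b100000110110 (binary)
0b100000110110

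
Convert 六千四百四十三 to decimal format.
Convert 六千四百四十三 (Chinese numeral) → 6×1000 + 4×100 + 4×10 + 3 = 6443 (decimal)
6443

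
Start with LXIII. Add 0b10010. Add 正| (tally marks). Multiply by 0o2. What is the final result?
Convert LXIII (Roman numeral) → 50 + 10 + 1 + 1 + 1 = 63 (decimal)
Start: 63
Convert 0b10010 (binary) → 16 + 2 = 18 (decimal)
63 + 18 = 81
Convert 正| (tally marks) → 5 + 1 = 6 (decimal)
81 + 6 = 87
Convert 0o2 (octal) → 2 (decimal)
87 × 2 = 174
174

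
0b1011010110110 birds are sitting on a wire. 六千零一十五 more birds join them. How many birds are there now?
Convert 0b1011010110110 (binary) → 4096 + 1024 + 512 + 128 + 32 + 16 + 4 + 2 = 5814 (decimal)
Convert 六千零一十五 (Chinese numeral) → 6×1000 + 1×10 + 5 = 6015 (decimal)
Compute 5814 + 6015 = 11829
11829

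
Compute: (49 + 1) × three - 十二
Convert three (English words) → 3 (decimal)
Convert 十二 (Chinese numeral) → 1×10 + 2 = 12 (decimal)
Expression in decimal: (49 + 1) × 3 - 12
Parentheses first: 49 + 1 = 50
Multiply: 50 × 3 = 150
Subtract: 150 - 12 = 138
138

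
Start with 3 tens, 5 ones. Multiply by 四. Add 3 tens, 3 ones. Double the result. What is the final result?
Convert 3 tens, 5 ones (place-value notation) → 3×10 + 5 = 35 (decimal)
Start: 35
Convert 四 (Chinese numeral) → 4 (decimal)
35 × 4 = 140
Convert 3 tens, 3 ones (place-value notation) → 3×10 + 3 = 33 (decimal)
140 + 33 = 173
173 × 2 = 346
346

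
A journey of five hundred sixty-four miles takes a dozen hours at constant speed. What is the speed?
Convert five hundred sixty-four (English words) → 5×100 + 64 = 564 (decimal)
Convert a dozen (colloquial) → 12 (decimal)
Compute 564 ÷ 12 = 47
47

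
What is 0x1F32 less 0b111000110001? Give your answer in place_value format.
Convert 0x1F32 (hexadecimal) → 1×4096 + 15×256 + 3×16 + 2 = 7986 (decimal)
Convert 0b111000110001 (binary) → 2048 + 1024 + 512 + 32 + 16 + 1 = 3633 (decimal)
Compute 7986 - 3633 = 4353
Convert 4353 (decimal) → 4353 = 4×1000 + 3×100 + 5×10 + 3 → 4 thousands, 3 hundreds, 5 tens, 3 ones (place-value notation)
4 thousands, 3 hundreds, 5 tens, 3 ones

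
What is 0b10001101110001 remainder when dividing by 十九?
Convert 0b10001101110001 (binary) → 8192 + 512 + 256 + 64 + 32 + 16 + 1 = 9073 (decimal)
Convert 十九 (Chinese numeral) → 1×10 + 9 = 19 (decimal)
Compute 9073 mod 19 = 10
10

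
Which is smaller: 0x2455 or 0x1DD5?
Convert 0x2455 (hexadecimal) → 2×4096 + 4×256 + 5×16 + 5 = 9301 (decimal)
Convert 0x1DD5 (hexadecimal) → 1×4096 + 13×256 + 13×16 + 5 = 7637 (decimal)
Compare 9301 vs 7637: smaller = 7637
7637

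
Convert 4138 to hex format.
Convert 4138 (decimal) → 4138 = 1×4096 + 2×16 + 10 → 0x102A (hexadecimal)
0x102A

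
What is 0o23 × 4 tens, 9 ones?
Convert 0o23 (octal) → 2×8 + 3 = 19 (decimal)
Convert 4 tens, 9 ones (place-value notation) → 4×10 + 9 = 49 (decimal)
Compute 19 × 49 = 931
931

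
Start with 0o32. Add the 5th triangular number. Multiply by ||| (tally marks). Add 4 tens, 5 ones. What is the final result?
Convert 0o32 (octal) → 3×8 + 2 = 26 (decimal)
Start: 26
Convert the 5th triangular number (triangular index) → 5×6/2 = 15 (decimal)
26 + 15 = 41
Convert ||| (tally marks) → 3 (decimal)
41 × 3 = 123
Convert 4 tens, 5 ones (place-value notation) → 4×10 + 5 = 45 (decimal)
123 + 45 = 168
168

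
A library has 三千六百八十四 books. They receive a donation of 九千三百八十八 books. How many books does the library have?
Convert 三千六百八十四 (Chinese numeral) → 3×1000 + 6×100 + 8×10 + 4 = 3684 (decimal)
Convert 九千三百八十八 (Chinese numeral) → 9×1000 + 3×100 + 8×10 + 8 = 9388 (decimal)
Compute 3684 + 9388 = 13072
13072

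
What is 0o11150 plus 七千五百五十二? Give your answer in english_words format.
Convert 0o11150 (octal) → 1×4096 + 1×512 + 1×64 + 5×8 = 4712 (decimal)
Convert 七千五百五十二 (Chinese numeral) → 7×1000 + 5×100 + 5×10 + 2 = 7552 (decimal)
Compute 4712 + 7552 = 12264
Convert 12264 (decimal) → 12264 = 12×1000 + 2×100 + 64 → twelve thousand two hundred sixty-four (English words)
twelve thousand two hundred sixty-four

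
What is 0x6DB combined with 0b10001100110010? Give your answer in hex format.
Convert 0x6DB (hexadecimal) → 6×256 + 13×16 + 11 = 1755 (decimal)
Convert 0b10001100110010 (binary) → 8192 + 512 + 256 + 32 + 16 + 2 = 9010 (decimal)
Compute 1755 + 9010 = 10765
Convert 10765 (decimal) → 10765 = 2×4096 + 10×256 + 13 → 0x2A0D (hexadecimal)
0x2A0D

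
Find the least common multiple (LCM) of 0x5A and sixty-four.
Convert 0x5A (hexadecimal) → 5×16 + 10 = 90 (decimal)
Convert sixty-four (English words) → 64 (decimal)
Compute lcm(90, 64) = 2880
2880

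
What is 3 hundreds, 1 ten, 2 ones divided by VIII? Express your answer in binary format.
Convert 3 hundreds, 1 ten, 2 ones (place-value notation) → 3×100 + 1×10 + 2 = 312 (decimal)
Convert VIII (Roman numeral) → 5 + 1 + 1 + 1 = 8 (decimal)
Compute 312 ÷ 8 = 39
Convert 39 (decimal) → 39 = 32 + 4 + 2 + 1 → 0b100111 (binary)
0b100111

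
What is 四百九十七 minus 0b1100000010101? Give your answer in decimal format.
Convert 四百九十七 (Chinese numeral) → 4×100 + 9×10 + 7 = 497 (decimal)
Convert 0b1100000010101 (binary) → 4096 + 2048 + 16 + 4 + 1 = 6165 (decimal)
Compute 497 - 6165 = -5668
-5668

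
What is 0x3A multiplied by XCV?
Convert 0x3A (hexadecimal) → 3×16 + 10 = 58 (decimal)
Convert XCV (Roman numeral) → 90 + 5 = 95 (decimal)
Compute 58 × 95 = 5510
5510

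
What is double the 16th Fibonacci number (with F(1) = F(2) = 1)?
The 16th Fibonacci number (with F(1) = F(2) = 1) = 987
Compute 987 × 2 = 1974
1974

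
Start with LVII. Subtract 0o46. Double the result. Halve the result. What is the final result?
Convert LVII (Roman numeral) → 50 + 5 + 1 + 1 = 57 (decimal)
Start: 57
Convert 0o46 (octal) → 4×8 + 6 = 38 (decimal)
57 - 38 = 19
19 × 2 = 38
38 ÷ 2 = 19
19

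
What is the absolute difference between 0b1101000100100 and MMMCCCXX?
Convert 0b1101000100100 (binary) → 4096 + 2048 + 512 + 32 + 4 = 6692 (decimal)
Convert MMMCCCXX (Roman numeral) → 1000 + 1000 + 1000 + 100 + 100 + 100 + 10 + 10 = 3320 (decimal)
Compute |6692 - 3320| = 3372
3372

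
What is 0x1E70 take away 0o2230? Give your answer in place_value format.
Convert 0x1E70 (hexadecimal) → 1×4096 + 14×256 + 7×16 = 7792 (decimal)
Convert 0o2230 (octal) → 2×512 + 2×64 + 3×8 = 1176 (decimal)
Compute 7792 - 1176 = 6616
Convert 6616 (decimal) → 6616 = 6×1000 + 6×100 + 1×10 + 6 → 6 thousands, 6 hundreds, 1 ten, 6 ones (place-value notation)
6 thousands, 6 hundreds, 1 ten, 6 ones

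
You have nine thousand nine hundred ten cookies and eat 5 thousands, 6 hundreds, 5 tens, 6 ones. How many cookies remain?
Convert nine thousand nine hundred ten (English words) → 9×1000 + 9×100 + 10 = 9910 (decimal)
Convert 5 thousands, 6 hundreds, 5 tens, 6 ones (place-value notation) → 5×1000 + 6×100 + 5×10 + 6 = 5656 (decimal)
Compute 9910 - 5656 = 4254
4254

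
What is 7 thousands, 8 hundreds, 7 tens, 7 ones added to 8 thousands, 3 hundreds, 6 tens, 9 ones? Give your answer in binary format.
Convert 7 thousands, 8 hundreds, 7 tens, 7 ones (place-value notation) → 7×1000 + 8×100 + 7×10 + 7 = 7877 (decimal)
Convert 8 thousands, 3 hundreds, 6 tens, 9 ones (place-value notation) → 8×1000 + 3×100 + 6×10 + 9 = 8369 (decimal)
Compute 7877 + 8369 = 16246
Convert 16246 (decimal) → 16246 = 8192 + 4096 + 2048 + 1024 + 512 + 256 + 64 + 32 + 16 + 4 + 2 → 0b11111101110110 (binary)
0b11111101110110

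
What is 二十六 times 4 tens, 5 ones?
Convert 二十六 (Chinese numeral) → 2×10 + 6 = 26 (decimal)
Convert 4 tens, 5 ones (place-value notation) → 4×10 + 5 = 45 (decimal)
Compute 26 × 45 = 1170
1170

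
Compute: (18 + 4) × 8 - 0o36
Convert 0o36 (octal) → 3×8 + 6 = 30 (decimal)
Expression in decimal: (18 + 4) × 8 - 30
Parentheses first: 18 + 4 = 22
Multiply: 22 × 8 = 176
Subtract: 176 - 30 = 146
146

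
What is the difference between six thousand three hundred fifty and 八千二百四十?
Convert six thousand three hundred fifty (English words) → 6×1000 + 3×100 + 50 = 6350 (decimal)
Convert 八千二百四十 (Chinese numeral) → 8×1000 + 2×100 + 4×10 = 8240 (decimal)
Difference: |6350 - 8240| = 1890
1890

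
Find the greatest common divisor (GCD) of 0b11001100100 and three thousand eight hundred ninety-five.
Convert 0b11001100100 (binary) → 1024 + 512 + 64 + 32 + 4 = 1636 (decimal)
Convert three thousand eight hundred ninety-five (English words) → 3×1000 + 8×100 + 95 = 3895 (decimal)
Compute gcd(1636, 3895) = 1
1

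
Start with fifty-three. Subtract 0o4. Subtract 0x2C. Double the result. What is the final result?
Convert fifty-three (English words) → 53 (decimal)
Start: 53
Convert 0o4 (octal) → 4 (decimal)
53 - 4 = 49
Convert 0x2C (hexadecimal) → 2×16 + 12 = 44 (decimal)
49 - 44 = 5
5 × 2 = 10
10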